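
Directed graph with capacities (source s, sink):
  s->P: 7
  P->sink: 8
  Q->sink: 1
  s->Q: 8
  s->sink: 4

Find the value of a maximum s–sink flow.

Augment s->sink: bottleneck 4. Total 4.
Augment s->Q->sink: bottleneck 1. Total 5.
Augment s->P->sink: bottleneck 7. Total 12.
No augmenting path remains in the residual graph.

12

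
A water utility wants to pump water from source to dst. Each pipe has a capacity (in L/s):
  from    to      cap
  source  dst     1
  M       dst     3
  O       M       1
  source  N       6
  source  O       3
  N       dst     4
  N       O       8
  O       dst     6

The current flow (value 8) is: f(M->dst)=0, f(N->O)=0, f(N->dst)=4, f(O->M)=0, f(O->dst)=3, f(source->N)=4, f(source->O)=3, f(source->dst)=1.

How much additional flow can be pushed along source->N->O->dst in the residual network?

Residual capacities along the path: source->N: 2, N->O: 8, O->dst: 3.
Minimum is 2.

2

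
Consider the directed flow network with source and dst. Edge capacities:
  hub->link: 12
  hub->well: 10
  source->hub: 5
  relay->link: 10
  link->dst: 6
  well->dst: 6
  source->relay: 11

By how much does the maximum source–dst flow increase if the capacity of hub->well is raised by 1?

0

Original max flow = 11.
Edge hub->well does not cross the min cut (source side {link, relay, source}), so extra capacity there cannot help.
New max flow = 11. Increase = 0.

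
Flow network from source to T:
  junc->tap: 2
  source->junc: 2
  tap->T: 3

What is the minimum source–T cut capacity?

2

Max flow = 2 (via 1 augmenting path).
In the residual at optimum, the set reachable from source is {source}.
Cut edges: source->junc (cap 2). Sum = 2.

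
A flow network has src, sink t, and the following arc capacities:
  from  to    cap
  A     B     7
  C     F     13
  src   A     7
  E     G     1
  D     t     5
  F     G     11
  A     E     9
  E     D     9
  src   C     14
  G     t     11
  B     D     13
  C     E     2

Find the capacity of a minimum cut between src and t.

Max flow = 16 (via 3 augmenting paths).
In the residual at optimum, the set reachable from src is {A, B, C, D, E, F, G, src}.
Cut edges: G->t (cap 11), D->t (cap 5). Sum = 16.

16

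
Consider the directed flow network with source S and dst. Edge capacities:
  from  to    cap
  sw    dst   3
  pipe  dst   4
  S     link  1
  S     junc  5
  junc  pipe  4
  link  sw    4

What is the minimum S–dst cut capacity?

5

Max flow = 5 (via 2 augmenting paths).
In the residual at optimum, the set reachable from S is {S, junc}.
Cut edges: junc→pipe (cap 4), S→link (cap 1). Sum = 5.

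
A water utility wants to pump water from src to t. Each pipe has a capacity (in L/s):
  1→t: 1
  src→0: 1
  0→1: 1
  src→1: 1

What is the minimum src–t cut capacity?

1

Max flow = 1 (via 1 augmenting path).
In the residual at optimum, the set reachable from src is {0, 1, src}.
Cut edges: 1→t (cap 1). Sum = 1.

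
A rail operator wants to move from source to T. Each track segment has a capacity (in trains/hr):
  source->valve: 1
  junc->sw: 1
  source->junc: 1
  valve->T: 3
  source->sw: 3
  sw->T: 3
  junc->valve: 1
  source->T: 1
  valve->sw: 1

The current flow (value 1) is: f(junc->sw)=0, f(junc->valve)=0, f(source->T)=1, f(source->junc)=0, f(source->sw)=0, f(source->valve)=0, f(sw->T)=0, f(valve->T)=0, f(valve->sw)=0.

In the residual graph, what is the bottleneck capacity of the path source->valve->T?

1

Residual capacities along the path: source->valve: 1, valve->T: 3.
Minimum is 1.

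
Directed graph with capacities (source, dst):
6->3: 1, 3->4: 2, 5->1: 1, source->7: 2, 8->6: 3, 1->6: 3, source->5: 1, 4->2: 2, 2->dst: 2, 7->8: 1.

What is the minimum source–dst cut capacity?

Max flow = 1 (via 1 augmenting path).
In the residual at optimum, the set reachable from source is {1, 5, 6, 7, 8, source}.
Cut edges: 6->3 (cap 1). Sum = 1.

1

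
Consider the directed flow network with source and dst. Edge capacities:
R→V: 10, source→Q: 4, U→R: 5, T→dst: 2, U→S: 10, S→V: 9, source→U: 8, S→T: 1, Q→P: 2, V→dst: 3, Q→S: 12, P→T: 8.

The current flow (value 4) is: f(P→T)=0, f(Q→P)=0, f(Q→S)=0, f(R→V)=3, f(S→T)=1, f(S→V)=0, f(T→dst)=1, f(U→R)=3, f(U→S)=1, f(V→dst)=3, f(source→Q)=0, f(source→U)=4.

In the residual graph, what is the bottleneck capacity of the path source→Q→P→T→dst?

1

Residual capacities along the path: source→Q: 4, Q→P: 2, P→T: 8, T→dst: 1.
Minimum is 1.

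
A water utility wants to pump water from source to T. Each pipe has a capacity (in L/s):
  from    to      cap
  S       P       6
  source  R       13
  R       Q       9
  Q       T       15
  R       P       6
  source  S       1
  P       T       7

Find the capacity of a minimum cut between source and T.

Max flow = 14 (via 3 augmenting paths).
In the residual at optimum, the set reachable from source is {source}.
Cut edges: source→S (cap 1), source→R (cap 13). Sum = 14.

14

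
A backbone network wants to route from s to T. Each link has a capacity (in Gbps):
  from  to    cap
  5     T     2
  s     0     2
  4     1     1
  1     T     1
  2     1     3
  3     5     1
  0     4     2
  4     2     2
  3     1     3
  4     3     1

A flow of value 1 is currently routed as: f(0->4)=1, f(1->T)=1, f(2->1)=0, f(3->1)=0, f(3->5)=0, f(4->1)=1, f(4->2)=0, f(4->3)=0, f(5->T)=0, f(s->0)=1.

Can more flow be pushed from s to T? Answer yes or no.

Yes

Residual path s->0->4->3->5->T has bottleneck 1 > 0.
Pushing 1 along it raises the flow to 2, so the given flow is not maximum.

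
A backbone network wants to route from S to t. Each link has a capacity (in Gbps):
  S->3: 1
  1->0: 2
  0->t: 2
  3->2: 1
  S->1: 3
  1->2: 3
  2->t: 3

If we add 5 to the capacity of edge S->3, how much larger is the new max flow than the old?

Original max flow = 4.
Even with extra capacity on S->3, another cut of capacity 4 remains binding.
New max flow = 4. Increase = 0.

0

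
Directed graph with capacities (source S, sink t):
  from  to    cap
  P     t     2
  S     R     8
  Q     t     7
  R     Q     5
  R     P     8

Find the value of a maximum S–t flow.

Augment S→R→Q→t: bottleneck 5. Total 5.
Augment S→R→P→t: bottleneck 2. Total 7.
No augmenting path remains in the residual graph.

7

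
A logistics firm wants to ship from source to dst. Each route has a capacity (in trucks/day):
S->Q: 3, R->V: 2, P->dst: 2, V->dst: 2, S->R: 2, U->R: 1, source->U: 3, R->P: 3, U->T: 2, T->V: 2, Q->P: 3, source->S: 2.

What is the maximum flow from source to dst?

Augment source->U->T->V->dst: bottleneck 2. Total 2.
Augment source->U->R->P->dst: bottleneck 1. Total 3.
Augment source->S->R->P->dst: bottleneck 1. Total 4.
No augmenting path remains in the residual graph.

4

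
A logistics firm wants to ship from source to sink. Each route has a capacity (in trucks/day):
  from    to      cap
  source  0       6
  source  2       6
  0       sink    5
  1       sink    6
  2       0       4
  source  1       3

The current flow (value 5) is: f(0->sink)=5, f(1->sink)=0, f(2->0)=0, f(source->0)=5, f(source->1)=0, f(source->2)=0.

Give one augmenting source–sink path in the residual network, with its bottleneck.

Residual along source->1->sink: source->1: 3, 1->sink: 6.
Bottleneck = min = 3.

source->1->sink, bottleneck 3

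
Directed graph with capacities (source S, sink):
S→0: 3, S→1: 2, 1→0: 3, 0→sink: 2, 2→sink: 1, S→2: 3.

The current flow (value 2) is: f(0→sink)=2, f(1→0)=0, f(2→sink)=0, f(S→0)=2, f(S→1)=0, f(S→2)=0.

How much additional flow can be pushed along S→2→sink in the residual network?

1

Residual capacities along the path: S→2: 3, 2→sink: 1.
Minimum is 1.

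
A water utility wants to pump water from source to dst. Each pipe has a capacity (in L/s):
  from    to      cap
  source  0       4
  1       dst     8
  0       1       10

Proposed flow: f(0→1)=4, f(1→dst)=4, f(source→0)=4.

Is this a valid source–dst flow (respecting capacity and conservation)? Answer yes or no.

Every edge has 0 ≤ f(e) ≤ cap(e).
At each intermediate node, inflow equals outflow.

Yes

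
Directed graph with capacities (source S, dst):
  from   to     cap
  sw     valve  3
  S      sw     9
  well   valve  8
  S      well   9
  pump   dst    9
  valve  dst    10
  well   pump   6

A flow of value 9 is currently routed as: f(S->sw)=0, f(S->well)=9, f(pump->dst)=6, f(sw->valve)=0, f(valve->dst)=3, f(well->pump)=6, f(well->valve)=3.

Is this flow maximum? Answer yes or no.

No

Residual path S->sw->valve->dst has bottleneck 3 > 0.
Pushing 3 along it raises the flow to 12, so the given flow is not maximum.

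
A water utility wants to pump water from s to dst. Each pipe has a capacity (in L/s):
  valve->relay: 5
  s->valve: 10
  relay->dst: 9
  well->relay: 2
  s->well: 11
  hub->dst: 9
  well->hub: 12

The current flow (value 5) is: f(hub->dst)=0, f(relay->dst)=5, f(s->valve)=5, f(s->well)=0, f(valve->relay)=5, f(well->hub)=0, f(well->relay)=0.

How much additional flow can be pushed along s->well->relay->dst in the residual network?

Residual capacities along the path: s->well: 11, well->relay: 2, relay->dst: 4.
Minimum is 2.

2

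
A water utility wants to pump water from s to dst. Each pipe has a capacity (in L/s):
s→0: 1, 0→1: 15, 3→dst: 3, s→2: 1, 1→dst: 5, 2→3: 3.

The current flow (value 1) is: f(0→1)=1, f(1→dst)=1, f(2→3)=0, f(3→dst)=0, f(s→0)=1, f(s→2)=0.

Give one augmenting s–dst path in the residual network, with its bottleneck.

Residual along s→2→3→dst: s→2: 1, 2→3: 3, 3→dst: 3.
Bottleneck = min = 1.

s→2→3→dst, bottleneck 1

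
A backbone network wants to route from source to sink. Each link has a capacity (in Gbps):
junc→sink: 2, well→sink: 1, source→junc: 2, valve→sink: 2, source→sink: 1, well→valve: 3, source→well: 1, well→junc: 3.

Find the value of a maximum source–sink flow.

Augment source→sink: bottleneck 1. Total 1.
Augment source→well→sink: bottleneck 1. Total 2.
Augment source→junc→sink: bottleneck 2. Total 4.
No augmenting path remains in the residual graph.

4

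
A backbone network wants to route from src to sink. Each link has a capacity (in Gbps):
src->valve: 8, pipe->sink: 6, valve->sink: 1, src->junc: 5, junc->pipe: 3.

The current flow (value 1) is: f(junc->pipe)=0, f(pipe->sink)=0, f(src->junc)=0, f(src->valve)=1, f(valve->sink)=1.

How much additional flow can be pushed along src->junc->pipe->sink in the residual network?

3

Residual capacities along the path: src->junc: 5, junc->pipe: 3, pipe->sink: 6.
Minimum is 3.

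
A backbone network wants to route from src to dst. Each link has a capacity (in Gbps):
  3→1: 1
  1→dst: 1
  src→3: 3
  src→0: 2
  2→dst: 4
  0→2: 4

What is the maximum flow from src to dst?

Augment src→0→2→dst: bottleneck 2. Total 2.
Augment src→3→1→dst: bottleneck 1. Total 3.
No augmenting path remains in the residual graph.

3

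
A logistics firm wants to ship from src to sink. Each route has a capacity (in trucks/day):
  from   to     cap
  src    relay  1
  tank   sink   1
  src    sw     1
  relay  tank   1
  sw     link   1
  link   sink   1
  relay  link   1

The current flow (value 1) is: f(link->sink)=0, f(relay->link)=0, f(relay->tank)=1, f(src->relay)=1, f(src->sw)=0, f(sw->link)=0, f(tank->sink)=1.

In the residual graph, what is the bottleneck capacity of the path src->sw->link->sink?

Residual capacities along the path: src->sw: 1, sw->link: 1, link->sink: 1.
Minimum is 1.

1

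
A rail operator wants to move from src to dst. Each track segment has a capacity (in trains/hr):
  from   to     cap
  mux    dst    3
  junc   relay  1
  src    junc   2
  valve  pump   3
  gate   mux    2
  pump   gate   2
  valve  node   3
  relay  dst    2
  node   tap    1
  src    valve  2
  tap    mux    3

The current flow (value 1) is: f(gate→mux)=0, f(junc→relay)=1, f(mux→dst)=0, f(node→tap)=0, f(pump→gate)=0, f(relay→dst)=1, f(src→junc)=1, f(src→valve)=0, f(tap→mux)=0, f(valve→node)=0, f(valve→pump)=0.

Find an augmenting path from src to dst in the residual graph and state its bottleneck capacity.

src→valve→pump→gate→mux→dst, bottleneck 2

Residual along src→valve→pump→gate→mux→dst: src→valve: 2, valve→pump: 3, pump→gate: 2, gate→mux: 2, mux→dst: 3.
Bottleneck = min = 2.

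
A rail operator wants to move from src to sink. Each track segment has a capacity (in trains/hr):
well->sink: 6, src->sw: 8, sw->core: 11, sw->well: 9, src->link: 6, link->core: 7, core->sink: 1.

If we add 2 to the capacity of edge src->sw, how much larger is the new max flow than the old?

Original max flow = 7.
Edge src->sw does not cross the min cut (source side {core, link, src, sw, well}), so extra capacity there cannot help.
New max flow = 7. Increase = 0.

0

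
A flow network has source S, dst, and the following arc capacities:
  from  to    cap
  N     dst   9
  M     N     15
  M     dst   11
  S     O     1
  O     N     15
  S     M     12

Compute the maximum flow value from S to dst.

13

Augment S→M→dst: bottleneck 11. Total 11.
Augment S→O→N→dst: bottleneck 1. Total 12.
Augment S→M→N→dst: bottleneck 1. Total 13.
No augmenting path remains in the residual graph.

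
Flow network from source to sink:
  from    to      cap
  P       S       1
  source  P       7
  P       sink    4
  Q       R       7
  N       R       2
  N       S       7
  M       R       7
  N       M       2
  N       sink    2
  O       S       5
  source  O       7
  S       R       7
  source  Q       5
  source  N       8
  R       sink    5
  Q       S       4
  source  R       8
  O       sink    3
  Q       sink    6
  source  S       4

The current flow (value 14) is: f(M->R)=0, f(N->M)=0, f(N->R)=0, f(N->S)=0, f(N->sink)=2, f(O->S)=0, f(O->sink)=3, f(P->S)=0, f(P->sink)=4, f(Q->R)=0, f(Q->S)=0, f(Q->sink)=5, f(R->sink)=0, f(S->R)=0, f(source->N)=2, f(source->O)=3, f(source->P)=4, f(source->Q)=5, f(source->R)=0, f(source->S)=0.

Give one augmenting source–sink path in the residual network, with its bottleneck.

source->R->sink, bottleneck 5

Residual along source->R->sink: source->R: 8, R->sink: 5.
Bottleneck = min = 5.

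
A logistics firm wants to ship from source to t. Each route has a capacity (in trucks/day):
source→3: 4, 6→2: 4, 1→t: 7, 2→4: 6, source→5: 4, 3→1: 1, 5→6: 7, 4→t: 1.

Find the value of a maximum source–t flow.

Augment source→3→1→t: bottleneck 1. Total 1.
Augment source→5→6→2→4→t: bottleneck 1. Total 2.
No augmenting path remains in the residual graph.

2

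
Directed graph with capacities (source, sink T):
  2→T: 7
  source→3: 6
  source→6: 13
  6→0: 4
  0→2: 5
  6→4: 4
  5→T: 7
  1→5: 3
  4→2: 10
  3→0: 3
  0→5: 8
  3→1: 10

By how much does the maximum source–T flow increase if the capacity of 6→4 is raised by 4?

Original max flow = 14.
Even with extra capacity on 6→4, another cut of capacity 14 remains binding.
New max flow = 14. Increase = 0.

0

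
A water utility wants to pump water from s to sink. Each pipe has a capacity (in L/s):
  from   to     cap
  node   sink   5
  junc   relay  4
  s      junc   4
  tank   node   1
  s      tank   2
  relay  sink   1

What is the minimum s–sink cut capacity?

Max flow = 2 (via 2 augmenting paths).
In the residual at optimum, the set reachable from s is {junc, relay, s, tank}.
Cut edges: tank→node (cap 1), relay→sink (cap 1). Sum = 2.

2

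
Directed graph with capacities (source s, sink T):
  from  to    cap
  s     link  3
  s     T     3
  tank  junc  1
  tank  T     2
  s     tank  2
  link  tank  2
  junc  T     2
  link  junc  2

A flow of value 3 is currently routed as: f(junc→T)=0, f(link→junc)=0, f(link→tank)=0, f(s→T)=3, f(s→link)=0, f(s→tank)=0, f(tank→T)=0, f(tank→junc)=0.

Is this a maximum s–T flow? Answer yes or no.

No

Residual path s→tank→T has bottleneck 2 > 0.
Pushing 2 along it raises the flow to 5, so the given flow is not maximum.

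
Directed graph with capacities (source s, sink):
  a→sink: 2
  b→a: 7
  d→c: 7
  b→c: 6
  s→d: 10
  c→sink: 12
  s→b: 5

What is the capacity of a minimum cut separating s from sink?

12

Max flow = 12 (via 2 augmenting paths).
In the residual at optimum, the set reachable from s is {d, s}.
Cut edges: s→b (cap 5), d→c (cap 7). Sum = 12.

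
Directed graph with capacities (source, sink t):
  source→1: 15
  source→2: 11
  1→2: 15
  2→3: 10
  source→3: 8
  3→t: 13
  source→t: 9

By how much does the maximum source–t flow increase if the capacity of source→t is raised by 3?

3

Original max flow = 22.
After raising cap(source→t), augmenting paths through that edge carry 3 more units.
New max flow = 25. Increase = 3.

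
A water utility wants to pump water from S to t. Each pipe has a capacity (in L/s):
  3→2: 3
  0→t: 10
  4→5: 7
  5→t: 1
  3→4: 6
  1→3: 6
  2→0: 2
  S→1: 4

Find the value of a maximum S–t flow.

Augment S→1→3→4→5→t: bottleneck 1. Total 1.
Augment S→1→3→2→0→t: bottleneck 2. Total 3.
No augmenting path remains in the residual graph.

3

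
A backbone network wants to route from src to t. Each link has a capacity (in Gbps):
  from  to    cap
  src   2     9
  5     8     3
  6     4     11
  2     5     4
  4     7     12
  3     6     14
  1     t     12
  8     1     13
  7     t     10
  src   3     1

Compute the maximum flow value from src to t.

4

Augment src→2→5→8→1→t: bottleneck 3. Total 3.
Augment src→3→6→4→7→t: bottleneck 1. Total 4.
No augmenting path remains in the residual graph.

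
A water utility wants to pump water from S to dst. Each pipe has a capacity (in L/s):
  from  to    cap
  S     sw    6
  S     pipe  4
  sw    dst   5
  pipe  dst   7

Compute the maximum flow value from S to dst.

9

Augment S->sw->dst: bottleneck 5. Total 5.
Augment S->pipe->dst: bottleneck 4. Total 9.
No augmenting path remains in the residual graph.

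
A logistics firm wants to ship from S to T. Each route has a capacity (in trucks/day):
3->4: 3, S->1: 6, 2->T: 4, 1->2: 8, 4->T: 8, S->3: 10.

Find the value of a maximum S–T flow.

7

Augment S->1->2->T: bottleneck 4. Total 4.
Augment S->3->4->T: bottleneck 3. Total 7.
No augmenting path remains in the residual graph.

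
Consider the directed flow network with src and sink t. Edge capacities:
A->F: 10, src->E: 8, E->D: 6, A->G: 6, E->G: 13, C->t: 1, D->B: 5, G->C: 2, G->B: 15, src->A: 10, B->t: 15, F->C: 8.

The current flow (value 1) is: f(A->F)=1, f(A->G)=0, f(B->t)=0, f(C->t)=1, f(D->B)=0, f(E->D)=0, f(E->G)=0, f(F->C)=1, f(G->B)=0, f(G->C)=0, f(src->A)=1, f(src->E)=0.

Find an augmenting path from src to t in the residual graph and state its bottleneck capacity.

Residual along src->A->G->B->t: src->A: 9, A->G: 6, G->B: 15, B->t: 15.
Bottleneck = min = 6.

src->A->G->B->t, bottleneck 6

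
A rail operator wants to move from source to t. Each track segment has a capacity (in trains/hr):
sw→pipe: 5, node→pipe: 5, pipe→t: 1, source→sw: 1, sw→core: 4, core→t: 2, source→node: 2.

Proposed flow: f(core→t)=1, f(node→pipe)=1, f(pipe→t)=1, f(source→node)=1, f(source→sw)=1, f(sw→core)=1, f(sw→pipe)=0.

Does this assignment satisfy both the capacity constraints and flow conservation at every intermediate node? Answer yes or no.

Every edge has 0 ≤ f(e) ≤ cap(e).
At each intermediate node, inflow equals outflow.

Yes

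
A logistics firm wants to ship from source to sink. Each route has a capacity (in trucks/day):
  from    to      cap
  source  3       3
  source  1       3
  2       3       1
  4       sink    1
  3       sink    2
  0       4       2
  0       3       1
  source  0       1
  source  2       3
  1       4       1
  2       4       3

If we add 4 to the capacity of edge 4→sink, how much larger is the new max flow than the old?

4

Original max flow = 3.
After raising cap(4→sink), augmenting paths through that edge carry 4 more units.
New max flow = 7. Increase = 4.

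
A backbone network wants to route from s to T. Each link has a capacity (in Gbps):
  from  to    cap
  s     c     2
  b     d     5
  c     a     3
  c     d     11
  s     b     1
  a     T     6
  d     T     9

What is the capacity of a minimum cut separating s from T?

Max flow = 3 (via 2 augmenting paths).
In the residual at optimum, the set reachable from s is {s}.
Cut edges: s→b (cap 1), s→c (cap 2). Sum = 3.

3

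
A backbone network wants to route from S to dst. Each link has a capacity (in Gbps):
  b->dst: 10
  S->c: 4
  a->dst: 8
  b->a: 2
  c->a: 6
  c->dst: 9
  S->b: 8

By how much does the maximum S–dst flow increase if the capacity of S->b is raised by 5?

4

Original max flow = 12.
After raising cap(S->b), augmenting paths through that edge carry 4 more units.
New max flow = 16. Increase = 4.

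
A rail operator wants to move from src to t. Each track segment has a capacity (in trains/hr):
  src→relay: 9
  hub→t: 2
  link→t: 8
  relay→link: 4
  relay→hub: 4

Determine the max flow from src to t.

Augment src→relay→link→t: bottleneck 4. Total 4.
Augment src→relay→hub→t: bottleneck 2. Total 6.
No augmenting path remains in the residual graph.

6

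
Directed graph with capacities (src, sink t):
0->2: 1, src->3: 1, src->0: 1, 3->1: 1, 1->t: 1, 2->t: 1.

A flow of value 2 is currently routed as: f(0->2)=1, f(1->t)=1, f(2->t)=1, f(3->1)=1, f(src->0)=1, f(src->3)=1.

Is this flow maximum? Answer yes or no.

Yes

Residual reachable from src: {src}; t is not reachable.
Saturated cut: src->3, src->0 with total capacity 2 = current flow value. Flow is maximum.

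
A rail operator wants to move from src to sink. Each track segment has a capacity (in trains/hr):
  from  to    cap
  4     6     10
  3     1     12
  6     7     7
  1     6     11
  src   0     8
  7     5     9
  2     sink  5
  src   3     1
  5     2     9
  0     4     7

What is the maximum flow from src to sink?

Augment src→3→1→6→7→5→2→sink: bottleneck 1. Total 1.
Augment src→0→4→6→7→5→2→sink: bottleneck 4. Total 5.
No augmenting path remains in the residual graph.

5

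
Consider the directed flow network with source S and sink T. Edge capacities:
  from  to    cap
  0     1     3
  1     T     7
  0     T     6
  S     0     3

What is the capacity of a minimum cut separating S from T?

3

Max flow = 3 (via 1 augmenting path).
In the residual at optimum, the set reachable from S is {S}.
Cut edges: S->0 (cap 3). Sum = 3.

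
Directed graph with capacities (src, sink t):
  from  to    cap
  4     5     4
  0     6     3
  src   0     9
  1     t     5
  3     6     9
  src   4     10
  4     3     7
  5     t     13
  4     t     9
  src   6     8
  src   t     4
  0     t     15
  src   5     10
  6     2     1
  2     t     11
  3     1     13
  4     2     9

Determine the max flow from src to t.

Augment src->t: bottleneck 4. Total 4.
Augment src->4->t: bottleneck 9. Total 13.
Augment src->0->t: bottleneck 9. Total 22.
Augment src->5->t: bottleneck 10. Total 32.
Augment src->4->5->t: bottleneck 1. Total 33.
Augment src->6->2->t: bottleneck 1. Total 34.
No augmenting path remains in the residual graph.

34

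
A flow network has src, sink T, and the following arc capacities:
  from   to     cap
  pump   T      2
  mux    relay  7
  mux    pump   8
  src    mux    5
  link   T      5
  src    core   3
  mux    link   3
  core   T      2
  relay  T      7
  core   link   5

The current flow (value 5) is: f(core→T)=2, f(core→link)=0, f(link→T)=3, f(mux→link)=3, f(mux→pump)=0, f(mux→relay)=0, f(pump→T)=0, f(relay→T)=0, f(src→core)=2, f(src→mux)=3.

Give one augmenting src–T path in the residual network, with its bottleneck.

Residual along src→mux→pump→T: src→mux: 2, mux→pump: 8, pump→T: 2.
Bottleneck = min = 2.

src→mux→pump→T, bottleneck 2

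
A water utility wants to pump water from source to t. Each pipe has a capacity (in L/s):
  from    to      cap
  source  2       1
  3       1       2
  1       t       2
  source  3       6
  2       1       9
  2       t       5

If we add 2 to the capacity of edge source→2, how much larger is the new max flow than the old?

2

Original max flow = 3.
After raising cap(source→2), augmenting paths through that edge carry 2 more units.
New max flow = 5. Increase = 2.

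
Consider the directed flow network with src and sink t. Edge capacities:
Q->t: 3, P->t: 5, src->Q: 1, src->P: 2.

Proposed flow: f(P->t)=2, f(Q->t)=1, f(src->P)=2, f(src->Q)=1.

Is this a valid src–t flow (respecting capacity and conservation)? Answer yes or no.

Every edge has 0 ≤ f(e) ≤ cap(e).
At each intermediate node, inflow equals outflow.

Yes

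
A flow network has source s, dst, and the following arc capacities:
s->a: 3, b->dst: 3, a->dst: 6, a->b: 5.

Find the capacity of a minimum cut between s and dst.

Max flow = 3 (via 1 augmenting path).
In the residual at optimum, the set reachable from s is {s}.
Cut edges: s->a (cap 3). Sum = 3.

3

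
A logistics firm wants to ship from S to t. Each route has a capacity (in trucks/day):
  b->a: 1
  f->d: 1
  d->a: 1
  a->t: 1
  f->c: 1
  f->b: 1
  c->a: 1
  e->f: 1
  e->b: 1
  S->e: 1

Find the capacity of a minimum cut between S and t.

Max flow = 1 (via 1 augmenting path).
In the residual at optimum, the set reachable from S is {S}.
Cut edges: S->e (cap 1). Sum = 1.

1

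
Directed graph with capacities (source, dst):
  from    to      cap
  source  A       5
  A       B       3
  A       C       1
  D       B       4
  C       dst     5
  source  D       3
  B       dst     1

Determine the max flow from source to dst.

2

Augment source->A->C->dst: bottleneck 1. Total 1.
Augment source->A->B->dst: bottleneck 1. Total 2.
No augmenting path remains in the residual graph.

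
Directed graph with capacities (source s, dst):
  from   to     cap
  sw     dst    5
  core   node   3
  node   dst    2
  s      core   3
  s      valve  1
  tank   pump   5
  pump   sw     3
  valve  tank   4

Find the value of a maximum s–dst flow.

3

Augment s->core->node->dst: bottleneck 2. Total 2.
Augment s->valve->tank->pump->sw->dst: bottleneck 1. Total 3.
No augmenting path remains in the residual graph.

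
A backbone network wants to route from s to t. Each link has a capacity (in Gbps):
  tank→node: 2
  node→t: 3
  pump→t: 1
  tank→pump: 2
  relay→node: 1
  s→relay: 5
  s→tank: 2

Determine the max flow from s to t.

Augment s→relay→node→t: bottleneck 1. Total 1.
Augment s→tank→node→t: bottleneck 2. Total 3.
No augmenting path remains in the residual graph.

3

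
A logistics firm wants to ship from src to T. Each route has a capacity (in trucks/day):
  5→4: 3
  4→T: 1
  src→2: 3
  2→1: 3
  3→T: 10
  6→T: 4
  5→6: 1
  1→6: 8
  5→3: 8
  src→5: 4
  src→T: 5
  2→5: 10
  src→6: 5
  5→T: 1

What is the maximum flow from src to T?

16

Augment src→T: bottleneck 5. Total 5.
Augment src→5→T: bottleneck 1. Total 6.
Augment src→6→T: bottleneck 4. Total 10.
Augment src→5→3→T: bottleneck 3. Total 13.
Augment src→2→5→3→T: bottleneck 3. Total 16.
No augmenting path remains in the residual graph.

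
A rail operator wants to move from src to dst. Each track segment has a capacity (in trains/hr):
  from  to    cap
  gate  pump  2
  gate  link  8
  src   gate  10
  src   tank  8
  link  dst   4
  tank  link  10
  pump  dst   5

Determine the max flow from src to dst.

Augment src→gate→pump→dst: bottleneck 2. Total 2.
Augment src→gate→link→dst: bottleneck 4. Total 6.
No augmenting path remains in the residual graph.

6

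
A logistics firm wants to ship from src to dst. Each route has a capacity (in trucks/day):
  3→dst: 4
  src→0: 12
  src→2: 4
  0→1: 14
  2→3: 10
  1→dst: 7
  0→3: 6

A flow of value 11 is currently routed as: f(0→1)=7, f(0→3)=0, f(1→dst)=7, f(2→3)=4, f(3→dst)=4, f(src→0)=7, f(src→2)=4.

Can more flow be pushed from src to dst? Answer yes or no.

No

Residual reachable from src: {0, 1, 2, 3, src}; dst is not reachable.
Saturated cut: 3→dst, 1→dst with total capacity 11 = current flow value. Flow is maximum.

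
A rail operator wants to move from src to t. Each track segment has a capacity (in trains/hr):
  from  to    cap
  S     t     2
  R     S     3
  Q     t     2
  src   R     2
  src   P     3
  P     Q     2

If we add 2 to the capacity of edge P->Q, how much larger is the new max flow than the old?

Original max flow = 4.
Even with extra capacity on P->Q, another cut of capacity 4 remains binding.
New max flow = 4. Increase = 0.

0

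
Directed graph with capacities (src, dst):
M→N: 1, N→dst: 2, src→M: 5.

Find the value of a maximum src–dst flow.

Augment src→M→N→dst: bottleneck 1. Total 1.
No augmenting path remains in the residual graph.

1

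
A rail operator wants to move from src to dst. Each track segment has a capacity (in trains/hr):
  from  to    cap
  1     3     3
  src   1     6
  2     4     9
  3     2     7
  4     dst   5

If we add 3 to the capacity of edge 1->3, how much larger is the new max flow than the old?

2

Original max flow = 3.
After raising cap(1->3), augmenting paths through that edge carry 2 more units.
New max flow = 5. Increase = 2.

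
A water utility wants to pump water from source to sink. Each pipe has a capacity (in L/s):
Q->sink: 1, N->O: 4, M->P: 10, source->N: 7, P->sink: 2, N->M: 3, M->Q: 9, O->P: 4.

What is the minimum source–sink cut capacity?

Max flow = 3 (via 2 augmenting paths).
In the residual at optimum, the set reachable from source is {M, N, O, P, Q, source}.
Cut edges: Q->sink (cap 1), P->sink (cap 2). Sum = 3.

3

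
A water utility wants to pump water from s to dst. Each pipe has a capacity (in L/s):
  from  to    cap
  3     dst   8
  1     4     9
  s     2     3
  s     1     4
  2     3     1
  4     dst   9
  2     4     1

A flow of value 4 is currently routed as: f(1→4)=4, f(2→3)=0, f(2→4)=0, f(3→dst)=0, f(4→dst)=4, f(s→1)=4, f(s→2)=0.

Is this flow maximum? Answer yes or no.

No

Residual path s→2→4→dst has bottleneck 1 > 0.
Pushing 1 along it raises the flow to 5, so the given flow is not maximum.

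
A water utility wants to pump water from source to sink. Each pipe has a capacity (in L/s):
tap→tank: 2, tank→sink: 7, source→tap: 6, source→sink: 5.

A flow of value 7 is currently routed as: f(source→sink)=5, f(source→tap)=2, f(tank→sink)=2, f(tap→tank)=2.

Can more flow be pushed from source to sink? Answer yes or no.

No

Residual reachable from source: {source, tap}; sink is not reachable.
Saturated cut: source→sink, tap→tank with total capacity 7 = current flow value. Flow is maximum.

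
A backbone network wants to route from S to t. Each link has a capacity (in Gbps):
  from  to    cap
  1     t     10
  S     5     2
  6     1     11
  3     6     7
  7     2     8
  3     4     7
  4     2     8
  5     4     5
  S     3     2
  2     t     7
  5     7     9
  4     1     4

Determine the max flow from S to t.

Augment S->5->7->2->t: bottleneck 2. Total 2.
Augment S->3->4->2->t: bottleneck 2. Total 4.
No augmenting path remains in the residual graph.

4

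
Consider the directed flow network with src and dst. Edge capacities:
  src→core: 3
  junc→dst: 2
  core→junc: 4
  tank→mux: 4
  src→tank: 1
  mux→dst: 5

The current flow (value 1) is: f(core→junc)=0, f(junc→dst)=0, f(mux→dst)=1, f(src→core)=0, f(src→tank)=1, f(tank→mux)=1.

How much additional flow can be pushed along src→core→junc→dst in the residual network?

Residual capacities along the path: src→core: 3, core→junc: 4, junc→dst: 2.
Minimum is 2.

2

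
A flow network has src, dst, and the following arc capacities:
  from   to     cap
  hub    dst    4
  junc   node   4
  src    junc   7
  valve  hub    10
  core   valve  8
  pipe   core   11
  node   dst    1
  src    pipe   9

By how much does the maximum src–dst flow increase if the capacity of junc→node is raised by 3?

0

Original max flow = 5.
Edge junc→node does not cross the min cut (source side {core, hub, junc, node, pipe, src, valve}), so extra capacity there cannot help.
New max flow = 5. Increase = 0.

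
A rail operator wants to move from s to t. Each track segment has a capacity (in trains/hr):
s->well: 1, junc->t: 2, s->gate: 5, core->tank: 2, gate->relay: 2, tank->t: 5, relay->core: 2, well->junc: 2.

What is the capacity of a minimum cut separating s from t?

3

Max flow = 3 (via 2 augmenting paths).
In the residual at optimum, the set reachable from s is {gate, s}.
Cut edges: gate->relay (cap 2), s->well (cap 1). Sum = 3.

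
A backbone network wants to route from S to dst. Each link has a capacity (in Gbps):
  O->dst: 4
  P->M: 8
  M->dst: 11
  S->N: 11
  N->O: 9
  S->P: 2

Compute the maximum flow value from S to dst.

Augment S->N->O->dst: bottleneck 4. Total 4.
Augment S->P->M->dst: bottleneck 2. Total 6.
No augmenting path remains in the residual graph.

6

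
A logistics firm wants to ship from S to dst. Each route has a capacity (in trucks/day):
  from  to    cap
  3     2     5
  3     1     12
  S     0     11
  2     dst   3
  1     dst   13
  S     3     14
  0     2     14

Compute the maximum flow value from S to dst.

15

Augment S→3→1→dst: bottleneck 12. Total 12.
Augment S→3→2→dst: bottleneck 2. Total 14.
Augment S→0→2→dst: bottleneck 1. Total 15.
No augmenting path remains in the residual graph.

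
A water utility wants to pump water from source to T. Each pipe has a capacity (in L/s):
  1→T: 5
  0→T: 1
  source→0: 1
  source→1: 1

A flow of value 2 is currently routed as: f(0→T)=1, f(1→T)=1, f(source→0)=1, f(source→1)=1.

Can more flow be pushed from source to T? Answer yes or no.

No

Residual reachable from source: {source}; T is not reachable.
Saturated cut: source→1, source→0 with total capacity 2 = current flow value. Flow is maximum.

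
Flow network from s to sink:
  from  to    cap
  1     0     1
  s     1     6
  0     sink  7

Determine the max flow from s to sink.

Augment s->1->0->sink: bottleneck 1. Total 1.
No augmenting path remains in the residual graph.

1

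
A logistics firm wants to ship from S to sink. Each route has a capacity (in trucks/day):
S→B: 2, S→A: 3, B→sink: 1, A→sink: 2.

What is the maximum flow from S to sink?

Augment S→B→sink: bottleneck 1. Total 1.
Augment S→A→sink: bottleneck 2. Total 3.
No augmenting path remains in the residual graph.

3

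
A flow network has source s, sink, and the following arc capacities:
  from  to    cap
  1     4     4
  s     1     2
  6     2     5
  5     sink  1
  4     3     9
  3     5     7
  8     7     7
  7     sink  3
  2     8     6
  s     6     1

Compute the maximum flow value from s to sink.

Augment s→1→4→3→5→sink: bottleneck 1. Total 1.
Augment s→6→2→8→7→sink: bottleneck 1. Total 2.
No augmenting path remains in the residual graph.

2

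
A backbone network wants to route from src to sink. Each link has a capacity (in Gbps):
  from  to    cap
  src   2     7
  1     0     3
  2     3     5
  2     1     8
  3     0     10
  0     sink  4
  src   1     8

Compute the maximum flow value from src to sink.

4

Augment src->1->0->sink: bottleneck 3. Total 3.
Augment src->2->3->0->sink: bottleneck 1. Total 4.
No augmenting path remains in the residual graph.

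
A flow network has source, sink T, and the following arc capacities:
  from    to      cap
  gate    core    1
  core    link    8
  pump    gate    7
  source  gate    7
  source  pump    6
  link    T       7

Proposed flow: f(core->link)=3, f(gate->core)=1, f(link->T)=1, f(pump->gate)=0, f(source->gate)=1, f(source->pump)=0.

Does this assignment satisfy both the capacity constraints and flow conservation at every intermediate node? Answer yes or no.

Conservation fails at core: inflow 1 ≠ outflow 3.

No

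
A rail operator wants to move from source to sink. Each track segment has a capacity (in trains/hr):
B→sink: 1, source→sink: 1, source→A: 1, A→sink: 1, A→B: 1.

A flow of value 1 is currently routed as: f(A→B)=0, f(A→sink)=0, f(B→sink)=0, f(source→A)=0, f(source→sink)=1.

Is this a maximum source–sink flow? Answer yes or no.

Residual path source→A→sink has bottleneck 1 > 0.
Pushing 1 along it raises the flow to 2, so the given flow is not maximum.

No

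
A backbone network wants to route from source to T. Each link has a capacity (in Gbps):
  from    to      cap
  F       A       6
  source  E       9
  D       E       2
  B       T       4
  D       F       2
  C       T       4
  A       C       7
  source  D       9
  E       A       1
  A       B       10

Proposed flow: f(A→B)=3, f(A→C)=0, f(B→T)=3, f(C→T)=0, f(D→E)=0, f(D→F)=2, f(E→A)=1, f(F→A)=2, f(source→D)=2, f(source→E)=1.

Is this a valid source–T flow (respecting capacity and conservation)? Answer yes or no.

Yes

Every edge has 0 ≤ f(e) ≤ cap(e).
At each intermediate node, inflow equals outflow.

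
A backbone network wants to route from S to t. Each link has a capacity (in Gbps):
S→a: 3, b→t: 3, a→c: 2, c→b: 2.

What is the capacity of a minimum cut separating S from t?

2

Max flow = 2 (via 1 augmenting path).
In the residual at optimum, the set reachable from S is {S, a}.
Cut edges: a→c (cap 2). Sum = 2.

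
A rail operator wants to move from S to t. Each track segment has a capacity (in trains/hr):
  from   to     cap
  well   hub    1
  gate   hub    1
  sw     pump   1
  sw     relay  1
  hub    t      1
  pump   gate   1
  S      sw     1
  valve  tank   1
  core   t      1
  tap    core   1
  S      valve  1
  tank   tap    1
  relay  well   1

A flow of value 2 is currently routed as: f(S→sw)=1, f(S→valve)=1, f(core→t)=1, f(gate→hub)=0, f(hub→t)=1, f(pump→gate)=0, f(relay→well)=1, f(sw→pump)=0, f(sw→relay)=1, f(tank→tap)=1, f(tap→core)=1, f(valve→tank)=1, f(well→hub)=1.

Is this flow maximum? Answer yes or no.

Residual reachable from S: {S}; t is not reachable.
Saturated cut: S→sw, S→valve with total capacity 2 = current flow value. Flow is maximum.

Yes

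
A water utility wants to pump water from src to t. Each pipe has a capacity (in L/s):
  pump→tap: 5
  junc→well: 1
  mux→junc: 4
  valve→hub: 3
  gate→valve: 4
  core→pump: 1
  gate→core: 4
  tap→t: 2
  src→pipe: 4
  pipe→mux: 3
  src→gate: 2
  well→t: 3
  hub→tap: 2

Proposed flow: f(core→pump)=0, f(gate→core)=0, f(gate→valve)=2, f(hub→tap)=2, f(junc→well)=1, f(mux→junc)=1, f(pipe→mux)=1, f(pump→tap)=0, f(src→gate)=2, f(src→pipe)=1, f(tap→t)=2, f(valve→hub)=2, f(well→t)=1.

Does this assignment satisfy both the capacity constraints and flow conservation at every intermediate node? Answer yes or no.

Yes

Every edge has 0 ≤ f(e) ≤ cap(e).
At each intermediate node, inflow equals outflow.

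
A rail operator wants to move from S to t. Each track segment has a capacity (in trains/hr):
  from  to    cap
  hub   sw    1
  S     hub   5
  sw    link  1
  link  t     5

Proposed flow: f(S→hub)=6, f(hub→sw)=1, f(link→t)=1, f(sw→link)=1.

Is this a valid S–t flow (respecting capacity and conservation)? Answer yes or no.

No

Capacity violated on S→hub: flow 6 > capacity 5.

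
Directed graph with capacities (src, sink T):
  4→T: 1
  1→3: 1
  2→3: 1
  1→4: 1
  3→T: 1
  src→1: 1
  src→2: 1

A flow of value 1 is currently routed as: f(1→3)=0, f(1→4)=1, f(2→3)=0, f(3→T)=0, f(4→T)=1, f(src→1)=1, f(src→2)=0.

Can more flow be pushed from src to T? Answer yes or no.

Residual path src→2→3→T has bottleneck 1 > 0.
Pushing 1 along it raises the flow to 2, so the given flow is not maximum.

Yes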